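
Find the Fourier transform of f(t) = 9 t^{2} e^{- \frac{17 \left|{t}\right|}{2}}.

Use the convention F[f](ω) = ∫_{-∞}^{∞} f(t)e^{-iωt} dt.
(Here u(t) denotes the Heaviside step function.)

F(ω) = \frac{4896 \left(289 - 12 \omega^{2}\right)}{\left(4 \omega^{2} + 289\right)^{3}}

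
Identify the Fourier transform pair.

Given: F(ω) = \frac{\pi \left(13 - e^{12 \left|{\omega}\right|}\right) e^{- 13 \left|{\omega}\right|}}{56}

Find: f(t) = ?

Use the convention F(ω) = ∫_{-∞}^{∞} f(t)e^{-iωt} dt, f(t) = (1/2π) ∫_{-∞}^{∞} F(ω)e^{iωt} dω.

f(t) = \frac{3 t^{2}}{\left(t^{2} + 1\right) \left(t^{2} + 169\right)}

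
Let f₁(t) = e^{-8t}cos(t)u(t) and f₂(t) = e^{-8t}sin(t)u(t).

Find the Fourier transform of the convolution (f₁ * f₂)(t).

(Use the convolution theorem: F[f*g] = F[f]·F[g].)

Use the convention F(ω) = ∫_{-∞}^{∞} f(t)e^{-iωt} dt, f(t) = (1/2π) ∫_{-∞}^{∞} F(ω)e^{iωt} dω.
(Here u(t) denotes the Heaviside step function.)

F[f₁*f₂](ω) = \frac{i \omega + 8}{\left(\left(i \omega + 8\right)^{2} + 1\right)^{2}}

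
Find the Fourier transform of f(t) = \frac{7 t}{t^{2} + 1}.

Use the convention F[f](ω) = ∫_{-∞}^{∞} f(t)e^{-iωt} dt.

F(ω) = - 7 i \pi e^{- \left|{\omega}\right|} \operatorname{sign}{\left(\omega \right)}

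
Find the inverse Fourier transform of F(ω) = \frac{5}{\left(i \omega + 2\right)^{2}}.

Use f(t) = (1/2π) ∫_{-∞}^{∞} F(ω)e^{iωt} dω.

f(t) = 5 t e^{- 2 t} u\left(t\right)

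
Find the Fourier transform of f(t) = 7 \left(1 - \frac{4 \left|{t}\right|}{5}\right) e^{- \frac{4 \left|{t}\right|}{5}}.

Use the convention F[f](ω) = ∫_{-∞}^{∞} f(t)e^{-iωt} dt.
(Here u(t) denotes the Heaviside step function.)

F(ω) = \frac{14000 \omega^{2}}{\left(25 \omega^{2} + 16\right)^{2}}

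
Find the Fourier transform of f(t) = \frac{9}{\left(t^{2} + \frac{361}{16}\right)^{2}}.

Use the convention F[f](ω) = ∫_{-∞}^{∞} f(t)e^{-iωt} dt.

F(ω) = \frac{72 \pi \left(19 \left|{\omega}\right| + 4\right) e^{- \frac{19 \left|{\omega}\right|}{4}}}{6859}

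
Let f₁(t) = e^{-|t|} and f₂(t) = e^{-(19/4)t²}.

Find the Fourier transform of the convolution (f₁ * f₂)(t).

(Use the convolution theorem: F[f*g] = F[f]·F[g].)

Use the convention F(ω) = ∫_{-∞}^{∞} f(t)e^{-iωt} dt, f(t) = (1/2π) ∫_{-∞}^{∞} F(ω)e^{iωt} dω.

F[f₁*f₂](ω) = \frac{4 \sqrt{19} \sqrt{\pi} e^{- \frac{\omega^{2}}{19}}}{19 \left(\omega^{2} + 1\right)}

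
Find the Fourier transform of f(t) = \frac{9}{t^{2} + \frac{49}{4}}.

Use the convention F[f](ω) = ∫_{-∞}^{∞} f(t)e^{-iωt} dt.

F(ω) = \frac{18 \pi e^{- \frac{7 \left|{\omega}\right|}{2}}}{7}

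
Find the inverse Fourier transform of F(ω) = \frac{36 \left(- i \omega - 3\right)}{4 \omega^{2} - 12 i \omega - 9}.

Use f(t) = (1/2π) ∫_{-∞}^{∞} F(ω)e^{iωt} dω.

f(t) = 9 \left(\frac{3 t}{2} + 1\right) e^{- \frac{3 t}{2}} u\left(t\right)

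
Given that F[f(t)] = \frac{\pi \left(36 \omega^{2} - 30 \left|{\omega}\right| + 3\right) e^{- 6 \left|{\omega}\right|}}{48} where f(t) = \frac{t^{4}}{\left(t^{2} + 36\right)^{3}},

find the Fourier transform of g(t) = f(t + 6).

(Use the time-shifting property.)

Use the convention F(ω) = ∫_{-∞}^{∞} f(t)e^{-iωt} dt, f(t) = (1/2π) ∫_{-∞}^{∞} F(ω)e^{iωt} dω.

F[g](ω) = \frac{\pi \left(12 \omega^{2} - 10 \left|{\omega}\right| + 1\right) e^{6 i \omega - 6 \left|{\omega}\right|}}{16}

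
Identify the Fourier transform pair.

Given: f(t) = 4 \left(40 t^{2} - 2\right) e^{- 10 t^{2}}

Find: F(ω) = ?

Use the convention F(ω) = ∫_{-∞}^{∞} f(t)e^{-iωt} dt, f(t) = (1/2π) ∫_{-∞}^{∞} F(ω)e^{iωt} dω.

F(ω) = - \frac{\sqrt{10} \sqrt{\pi} \omega^{2} e^{- \frac{\omega^{2}}{40}}}{25}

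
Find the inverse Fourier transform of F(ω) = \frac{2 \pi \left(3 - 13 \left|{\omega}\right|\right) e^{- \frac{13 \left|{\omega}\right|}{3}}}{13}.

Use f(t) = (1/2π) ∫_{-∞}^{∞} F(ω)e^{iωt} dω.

f(t) = \frac{4 t^{2}}{\left(t^{2} + \frac{169}{9}\right)^{2}}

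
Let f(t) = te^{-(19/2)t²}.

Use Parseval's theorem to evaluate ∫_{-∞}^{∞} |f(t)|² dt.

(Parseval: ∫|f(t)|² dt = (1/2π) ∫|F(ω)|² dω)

∫|f(t)|² dt = \frac{\sqrt{19} \sqrt{\pi}}{722}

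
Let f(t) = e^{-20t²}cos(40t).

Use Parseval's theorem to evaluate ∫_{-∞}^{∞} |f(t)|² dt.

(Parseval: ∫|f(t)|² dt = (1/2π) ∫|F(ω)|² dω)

∫|f(t)|² dt = \frac{\sqrt{10} \sqrt{\pi} \left(1 + e^{40}\right)}{40 e^{40}}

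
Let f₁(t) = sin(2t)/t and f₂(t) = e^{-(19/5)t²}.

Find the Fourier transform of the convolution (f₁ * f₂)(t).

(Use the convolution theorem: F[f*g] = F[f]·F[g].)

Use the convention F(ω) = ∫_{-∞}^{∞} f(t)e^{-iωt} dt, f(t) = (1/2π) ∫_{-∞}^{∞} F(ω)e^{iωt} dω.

F[f₁*f₂](ω) = \begin{cases} \frac{\sqrt{95} \pi^{\frac{3}{2}} e^{- \frac{5 \omega^{2}}{76}}}{19} & \text{for}\: \omega > -2 \wedge \omega < 2 \\0 & \text{otherwise} \end{cases}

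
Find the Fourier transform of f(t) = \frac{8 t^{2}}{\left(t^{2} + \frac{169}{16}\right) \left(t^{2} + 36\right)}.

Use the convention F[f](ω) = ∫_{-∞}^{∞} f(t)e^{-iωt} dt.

F(ω) = \frac{768 \pi e^{- 6 \left|{\omega}\right|}}{407} - \frac{416 \pi e^{- \frac{13 \left|{\omega}\right|}{4}}}{407}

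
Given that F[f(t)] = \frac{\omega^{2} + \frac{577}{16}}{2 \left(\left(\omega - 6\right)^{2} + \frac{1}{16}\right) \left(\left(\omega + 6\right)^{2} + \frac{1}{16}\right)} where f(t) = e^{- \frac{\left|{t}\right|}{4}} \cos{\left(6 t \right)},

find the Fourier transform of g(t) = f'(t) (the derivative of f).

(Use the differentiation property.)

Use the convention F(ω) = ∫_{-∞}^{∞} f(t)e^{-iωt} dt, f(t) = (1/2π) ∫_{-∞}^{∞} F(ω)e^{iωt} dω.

F[g](ω) = \frac{8 i \omega \left(16 \omega^{2} + 577\right)}{256 \omega^{4} - 18400 \omega^{2} + 332929}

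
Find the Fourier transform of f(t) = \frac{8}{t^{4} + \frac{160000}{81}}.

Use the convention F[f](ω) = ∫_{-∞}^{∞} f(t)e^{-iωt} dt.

F(ω) = \frac{27 \pi e^{- \frac{10 \sqrt{2} \left|{\omega}\right|}{3}} \sin{\left(\frac{10 \sqrt{2} \left|{\omega}\right|}{3} + \frac{\pi}{4} \right)}}{1000}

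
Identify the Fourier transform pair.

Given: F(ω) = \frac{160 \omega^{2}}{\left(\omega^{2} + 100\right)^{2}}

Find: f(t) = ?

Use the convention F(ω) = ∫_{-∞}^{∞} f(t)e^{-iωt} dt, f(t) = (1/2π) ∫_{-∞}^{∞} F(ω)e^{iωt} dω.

f(t) = 4 \left(1 - 10 \left|{t}\right|\right) e^{- 10 \left|{t}\right|}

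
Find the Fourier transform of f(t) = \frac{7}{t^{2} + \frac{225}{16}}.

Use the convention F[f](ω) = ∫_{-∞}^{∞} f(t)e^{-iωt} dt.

F(ω) = \frac{28 \pi e^{- \frac{15 \left|{\omega}\right|}{4}}}{15}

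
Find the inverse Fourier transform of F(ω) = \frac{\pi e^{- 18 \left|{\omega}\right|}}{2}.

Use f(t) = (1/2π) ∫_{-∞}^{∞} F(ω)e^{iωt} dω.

f(t) = \frac{9}{t^{2} + 324}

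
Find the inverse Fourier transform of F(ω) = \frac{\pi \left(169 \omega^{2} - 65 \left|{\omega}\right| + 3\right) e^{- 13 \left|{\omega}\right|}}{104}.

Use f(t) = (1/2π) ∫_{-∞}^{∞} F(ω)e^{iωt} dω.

f(t) = \frac{t^{4}}{\left(t^{2} + 169\right)^{3}}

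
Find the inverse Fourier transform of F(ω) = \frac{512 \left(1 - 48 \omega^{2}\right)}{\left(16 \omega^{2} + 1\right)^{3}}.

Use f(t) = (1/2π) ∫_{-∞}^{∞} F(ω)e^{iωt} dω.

f(t) = 2 t^{2} e^{- \frac{\left|{t}\right|}{4}}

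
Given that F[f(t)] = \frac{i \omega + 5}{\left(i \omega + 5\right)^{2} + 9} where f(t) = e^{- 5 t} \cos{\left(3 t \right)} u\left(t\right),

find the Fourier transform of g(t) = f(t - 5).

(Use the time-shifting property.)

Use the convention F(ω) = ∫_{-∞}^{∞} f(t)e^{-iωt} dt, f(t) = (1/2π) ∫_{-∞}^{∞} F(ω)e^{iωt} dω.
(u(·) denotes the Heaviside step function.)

F[g](ω) = \frac{\left(i \omega + 5\right) e^{- 5 i \omega}}{\left(i \omega + 5\right)^{2} + 9}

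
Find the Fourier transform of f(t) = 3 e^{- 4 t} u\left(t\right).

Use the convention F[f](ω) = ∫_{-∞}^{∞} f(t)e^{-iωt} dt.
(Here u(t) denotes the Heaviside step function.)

F(ω) = \frac{3}{i \omega + 4}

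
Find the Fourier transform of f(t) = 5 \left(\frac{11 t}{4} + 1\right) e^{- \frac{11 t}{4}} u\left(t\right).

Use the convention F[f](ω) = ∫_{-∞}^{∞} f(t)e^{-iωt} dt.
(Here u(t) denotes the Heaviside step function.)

F(ω) = \frac{40 \left(- 2 i \omega - 11\right)}{16 \omega^{2} - 88 i \omega - 121}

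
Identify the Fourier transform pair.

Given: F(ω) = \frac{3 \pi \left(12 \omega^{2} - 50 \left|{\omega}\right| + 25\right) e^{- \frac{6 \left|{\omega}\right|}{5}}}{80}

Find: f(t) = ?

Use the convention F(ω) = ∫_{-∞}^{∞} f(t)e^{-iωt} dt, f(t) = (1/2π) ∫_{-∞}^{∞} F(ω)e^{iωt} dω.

f(t) = \frac{3 t^{4}}{\left(t^{2} + \frac{36}{25}\right)^{3}}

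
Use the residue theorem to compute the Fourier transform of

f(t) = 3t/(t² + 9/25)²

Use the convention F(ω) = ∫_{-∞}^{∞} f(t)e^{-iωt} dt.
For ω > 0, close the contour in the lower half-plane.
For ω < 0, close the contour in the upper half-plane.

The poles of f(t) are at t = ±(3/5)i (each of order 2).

Let g(z) = f(z)e^{-iωz}; for large |z| the factor e^{-iωz} decays in the lower half-plane when ω > 0 and in the upper half-plane when ω < 0.

Case ω > 0 (lower half-plane, clockwise contour ⇒ F(ω) = -2πi·ΣRes):
  Res_{z = - \frac{3 i}{5}} g(z) = \frac{5 \omega e^{- \frac{3 \omega}{5}}}{4} (pole of order 2)
  F(ω) = -2πi·ΣRes = - \frac{5 i \pi \omega e^{- \frac{3 \omega}{5}}}{2}

Case ω < 0 (upper half-plane, counterclockwise contour ⇒ F(ω) = +2πi·ΣRes):
  Res_{z = \frac{3 i}{5}} g(z) = - \frac{5 \omega e^{\frac{3 \omega}{5}}}{4} (pole of order 2)
  F(ω) = 2πi·ΣRes = - \frac{5 i \pi \omega e^{\frac{3 \omega}{5}}}{2}

Both cases combine into a single formula in |ω|:

F(ω) = - \frac{5 i \pi \omega e^{- \frac{3 \left|{\omega}\right|}{5}}}{2}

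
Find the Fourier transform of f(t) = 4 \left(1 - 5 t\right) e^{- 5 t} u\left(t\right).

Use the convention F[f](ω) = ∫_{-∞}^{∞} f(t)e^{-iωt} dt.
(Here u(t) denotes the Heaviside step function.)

F(ω) = \frac{4 i \omega}{- \omega^{2} + 10 i \omega + 25}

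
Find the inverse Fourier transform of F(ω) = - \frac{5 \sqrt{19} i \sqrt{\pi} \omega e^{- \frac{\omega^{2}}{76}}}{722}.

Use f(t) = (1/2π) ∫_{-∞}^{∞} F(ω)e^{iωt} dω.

f(t) = 5 t e^{- 19 t^{2}}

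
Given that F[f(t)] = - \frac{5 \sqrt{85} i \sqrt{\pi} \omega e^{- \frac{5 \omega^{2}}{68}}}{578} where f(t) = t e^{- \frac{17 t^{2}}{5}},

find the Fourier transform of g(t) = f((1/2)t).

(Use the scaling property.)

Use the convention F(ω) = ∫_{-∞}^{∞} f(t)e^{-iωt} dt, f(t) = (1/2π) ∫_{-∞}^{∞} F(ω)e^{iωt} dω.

F[g](ω) = - \frac{10 \sqrt{85} i \sqrt{\pi} \omega e^{- \frac{5 \omega^{2}}{17}}}{289}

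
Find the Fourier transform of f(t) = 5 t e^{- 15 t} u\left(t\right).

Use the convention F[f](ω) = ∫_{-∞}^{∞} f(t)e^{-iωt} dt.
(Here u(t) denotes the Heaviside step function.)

F(ω) = \frac{5}{\left(i \omega + 15\right)^{2}}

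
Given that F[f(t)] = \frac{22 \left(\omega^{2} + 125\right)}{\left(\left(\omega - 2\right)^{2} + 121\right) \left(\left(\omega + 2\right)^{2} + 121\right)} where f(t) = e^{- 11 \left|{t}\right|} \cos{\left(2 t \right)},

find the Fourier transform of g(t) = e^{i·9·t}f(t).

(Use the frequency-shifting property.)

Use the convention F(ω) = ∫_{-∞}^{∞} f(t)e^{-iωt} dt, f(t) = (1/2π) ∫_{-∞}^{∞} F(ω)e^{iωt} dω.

F[g](ω) = \frac{22 \left(\left(\omega - 9\right)^{2} + 125\right)}{\left(\left(\omega - 11\right)^{2} + 121\right) \left(\left(\omega - 7\right)^{2} + 121\right)}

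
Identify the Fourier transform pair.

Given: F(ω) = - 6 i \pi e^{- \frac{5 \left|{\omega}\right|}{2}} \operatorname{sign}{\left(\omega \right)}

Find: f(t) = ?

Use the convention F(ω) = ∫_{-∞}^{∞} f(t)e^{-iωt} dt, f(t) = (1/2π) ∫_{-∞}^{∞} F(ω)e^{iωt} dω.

f(t) = \frac{6 t}{t^{2} + \frac{25}{4}}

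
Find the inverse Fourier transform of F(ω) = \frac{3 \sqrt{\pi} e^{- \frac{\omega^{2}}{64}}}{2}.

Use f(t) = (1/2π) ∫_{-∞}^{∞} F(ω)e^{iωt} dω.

f(t) = 6 e^{- 16 t^{2}}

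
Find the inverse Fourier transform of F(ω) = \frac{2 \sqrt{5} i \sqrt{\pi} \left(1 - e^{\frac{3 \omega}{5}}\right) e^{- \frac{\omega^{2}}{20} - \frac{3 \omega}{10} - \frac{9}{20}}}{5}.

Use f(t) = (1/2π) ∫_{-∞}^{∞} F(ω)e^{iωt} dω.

f(t) = 4 e^{- 5 t^{2}} \sin{\left(3 t \right)}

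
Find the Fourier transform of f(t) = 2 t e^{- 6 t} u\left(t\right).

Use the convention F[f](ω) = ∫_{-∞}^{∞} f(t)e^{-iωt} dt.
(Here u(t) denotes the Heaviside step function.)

F(ω) = \frac{2}{\left(i \omega + 6\right)^{2}}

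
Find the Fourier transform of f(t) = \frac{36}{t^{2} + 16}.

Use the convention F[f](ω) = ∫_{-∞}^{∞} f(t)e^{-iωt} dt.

F(ω) = 9 \pi e^{- 4 \left|{\omega}\right|}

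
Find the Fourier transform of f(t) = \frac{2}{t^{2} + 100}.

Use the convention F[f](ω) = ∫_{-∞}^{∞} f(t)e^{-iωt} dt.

F(ω) = \frac{\pi e^{- 10 \left|{\omega}\right|}}{5}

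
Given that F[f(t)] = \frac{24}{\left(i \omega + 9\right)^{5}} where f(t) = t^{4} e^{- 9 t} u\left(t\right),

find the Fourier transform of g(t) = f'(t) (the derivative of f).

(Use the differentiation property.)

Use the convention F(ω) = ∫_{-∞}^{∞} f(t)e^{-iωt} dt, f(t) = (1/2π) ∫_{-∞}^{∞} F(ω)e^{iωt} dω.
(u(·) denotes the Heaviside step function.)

F[g](ω) = \frac{24 i \omega}{\left(i \omega + 9\right)^{5}}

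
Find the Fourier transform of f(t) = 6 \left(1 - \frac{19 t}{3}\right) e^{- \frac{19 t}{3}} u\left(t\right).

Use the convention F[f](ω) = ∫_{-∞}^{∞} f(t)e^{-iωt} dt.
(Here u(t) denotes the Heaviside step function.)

F(ω) = \frac{54 i \omega}{- 9 \omega^{2} + 114 i \omega + 361}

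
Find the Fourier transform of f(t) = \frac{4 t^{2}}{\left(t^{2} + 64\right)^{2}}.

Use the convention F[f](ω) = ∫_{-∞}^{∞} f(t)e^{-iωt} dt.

F(ω) = \frac{\pi \left(1 - 8 \left|{\omega}\right|\right) e^{- 8 \left|{\omega}\right|}}{4}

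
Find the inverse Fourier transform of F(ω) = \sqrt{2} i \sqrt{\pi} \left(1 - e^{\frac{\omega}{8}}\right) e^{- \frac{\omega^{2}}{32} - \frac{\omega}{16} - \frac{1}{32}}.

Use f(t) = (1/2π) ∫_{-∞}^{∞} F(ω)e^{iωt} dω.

f(t) = 8 e^{- 8 t^{2}} \sin{\left(t \right)}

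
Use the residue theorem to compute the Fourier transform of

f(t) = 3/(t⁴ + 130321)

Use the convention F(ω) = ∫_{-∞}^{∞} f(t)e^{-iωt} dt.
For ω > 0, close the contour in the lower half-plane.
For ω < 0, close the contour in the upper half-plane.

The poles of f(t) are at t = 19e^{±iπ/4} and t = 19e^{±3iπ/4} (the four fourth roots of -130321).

Let g(z) = f(z)e^{-iωz}; for large |z| the factor e^{-iωz} decays in the lower half-plane when ω > 0 and in the upper half-plane when ω < 0.

Case ω > 0 (lower half-plane, clockwise contour ⇒ F(ω) = -2πi·ΣRes):
  Res_{z = - \frac{19 \sqrt{2}}{2} - \frac{19 \sqrt{2} i}{2}} g(z) = \frac{3 \sqrt{2} i \left(1 - i\right) e^{\frac{19 \sqrt{2} \omega \left(-1 + i\right)}{2}}}{54872}
  Res_{z = \frac{19 \sqrt{2}}{2} - \frac{19 \sqrt{2} i}{2}} g(z) = \frac{3 \sqrt{2} i \left(1 + i\right) e^{- \frac{19 \sqrt{2} \omega \left(1 + i\right)}{2}}}{54872}
  F(ω) = -2πi·ΣRes = \frac{3 \sqrt{2} \pi \left(1 - i\right) \left(e^{19 \sqrt{2} i \omega} + i\right) e^{- \frac{19 \sqrt{2} \omega \left(1 + i\right)}{2}}}{27436} = \frac{3 \pi e^{- \frac{19 \sqrt{2} \omega}{2}} \sin{\left(\frac{19 \sqrt{2} \omega}{2} + \frac{\pi}{4} \right)}}{6859}

Case ω < 0 (upper half-plane, counterclockwise contour ⇒ F(ω) = +2πi·ΣRes):
  Res_{z = \frac{19 \sqrt{2}}{2} + \frac{19 \sqrt{2} i}{2}} g(z) = \frac{3 \sqrt{2} i \left(-1 + i\right) e^{\frac{19 \sqrt{2} \omega \left(1 - i\right)}{2}}}{54872}
  Res_{z = - \frac{19 \sqrt{2}}{2} + \frac{19 \sqrt{2} i}{2}} g(z) = \frac{3 \sqrt{2} \left(1 - i\right) e^{\frac{19 \sqrt{2} \omega \left(1 + i\right)}{2}}}{54872}
  F(ω) = 2πi·ΣRes = - \frac{3 \sqrt{2} i \pi \left(i \left(1 - i\right) e^{\frac{19 \sqrt{2} \omega \left(1 - i\right)}{2}} - \left(1 - i\right) e^{\frac{19 \sqrt{2} \omega \left(1 + i\right)}{2}}\right)}{27436} = \frac{3 \pi e^{\frac{19 \sqrt{2} \omega}{2}} \cos{\left(\frac{19 \sqrt{2} \omega}{2} + \frac{\pi}{4} \right)}}{6859}

Both cases combine into a single formula in |ω|:

F(ω) = \frac{3 \pi e^{- \frac{19 \sqrt{2} \left|{\omega}\right|}{2}} \sin{\left(\frac{19 \sqrt{2} \left|{\omega}\right|}{2} + \frac{\pi}{4} \right)}}{6859}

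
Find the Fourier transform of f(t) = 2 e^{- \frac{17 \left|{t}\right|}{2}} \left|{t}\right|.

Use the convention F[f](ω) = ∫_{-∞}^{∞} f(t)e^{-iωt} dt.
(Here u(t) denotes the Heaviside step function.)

F(ω) = \frac{16 \left(289 - 4 \omega^{2}\right)}{\left(4 \omega^{2} + 289\right)^{2}}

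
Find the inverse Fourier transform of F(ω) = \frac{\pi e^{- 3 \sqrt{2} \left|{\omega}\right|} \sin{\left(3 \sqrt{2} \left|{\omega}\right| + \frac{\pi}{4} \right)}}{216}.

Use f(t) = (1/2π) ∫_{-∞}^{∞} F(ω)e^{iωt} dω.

f(t) = \frac{1}{t^{4} + 1296}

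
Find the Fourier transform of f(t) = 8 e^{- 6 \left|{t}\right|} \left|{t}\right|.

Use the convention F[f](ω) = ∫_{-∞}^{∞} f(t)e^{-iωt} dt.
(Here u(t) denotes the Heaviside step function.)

F(ω) = \frac{16 \left(36 - \omega^{2}\right)}{\left(\omega^{2} + 36\right)^{2}}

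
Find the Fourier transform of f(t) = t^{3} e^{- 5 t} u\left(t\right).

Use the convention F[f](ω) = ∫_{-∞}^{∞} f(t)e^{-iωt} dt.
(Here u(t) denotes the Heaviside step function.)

F(ω) = \frac{6}{\left(i \omega + 5\right)^{4}}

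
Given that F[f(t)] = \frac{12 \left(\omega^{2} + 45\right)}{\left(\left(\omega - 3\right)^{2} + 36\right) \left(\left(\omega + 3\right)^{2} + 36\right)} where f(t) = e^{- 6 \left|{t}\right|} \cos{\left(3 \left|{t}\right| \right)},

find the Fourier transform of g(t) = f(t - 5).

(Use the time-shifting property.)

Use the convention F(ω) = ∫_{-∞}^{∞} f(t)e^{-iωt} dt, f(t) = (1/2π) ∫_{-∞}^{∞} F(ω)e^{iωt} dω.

F[g](ω) = \frac{12 \left(\omega^{2} + 45\right) e^{- 5 i \omega}}{\omega^{4} + 54 \omega^{2} + 2025}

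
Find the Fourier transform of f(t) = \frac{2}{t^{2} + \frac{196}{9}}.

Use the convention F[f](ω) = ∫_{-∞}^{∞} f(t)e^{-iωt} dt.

F(ω) = \frac{3 \pi e^{- \frac{14 \left|{\omega}\right|}{3}}}{7}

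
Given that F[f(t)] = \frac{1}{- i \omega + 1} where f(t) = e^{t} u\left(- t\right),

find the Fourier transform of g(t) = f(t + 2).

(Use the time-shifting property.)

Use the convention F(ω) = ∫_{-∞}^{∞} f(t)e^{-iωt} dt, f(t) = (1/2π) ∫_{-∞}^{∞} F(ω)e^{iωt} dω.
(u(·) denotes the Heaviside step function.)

F[g](ω) = \frac{i e^{2 i \omega}}{\omega + i}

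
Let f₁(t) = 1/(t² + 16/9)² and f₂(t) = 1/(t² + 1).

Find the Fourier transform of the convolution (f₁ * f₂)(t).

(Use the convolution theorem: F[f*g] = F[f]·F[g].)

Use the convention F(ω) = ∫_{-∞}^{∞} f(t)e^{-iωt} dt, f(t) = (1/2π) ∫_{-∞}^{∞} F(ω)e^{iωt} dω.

F[f₁*f₂](ω) = \frac{9 \pi^{2} \left(4 \left|{\omega}\right| + 3\right) e^{- \frac{7 \left|{\omega}\right|}{3}}}{128}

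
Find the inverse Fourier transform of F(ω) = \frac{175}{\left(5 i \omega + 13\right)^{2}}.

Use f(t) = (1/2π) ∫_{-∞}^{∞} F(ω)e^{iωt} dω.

f(t) = 7 t e^{- \frac{13 t}{5}} u\left(t\right)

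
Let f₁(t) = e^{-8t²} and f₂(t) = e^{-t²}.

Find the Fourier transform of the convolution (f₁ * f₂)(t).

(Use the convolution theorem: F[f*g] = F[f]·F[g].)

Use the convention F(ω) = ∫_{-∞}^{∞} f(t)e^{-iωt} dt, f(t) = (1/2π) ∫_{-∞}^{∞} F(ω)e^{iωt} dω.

F[f₁*f₂](ω) = \frac{\sqrt{2} \pi e^{- \frac{9 \omega^{2}}{32}}}{4}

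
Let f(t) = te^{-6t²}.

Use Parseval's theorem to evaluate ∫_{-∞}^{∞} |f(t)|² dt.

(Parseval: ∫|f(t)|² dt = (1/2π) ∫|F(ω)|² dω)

∫|f(t)|² dt = \frac{\sqrt{3} \sqrt{\pi}}{144}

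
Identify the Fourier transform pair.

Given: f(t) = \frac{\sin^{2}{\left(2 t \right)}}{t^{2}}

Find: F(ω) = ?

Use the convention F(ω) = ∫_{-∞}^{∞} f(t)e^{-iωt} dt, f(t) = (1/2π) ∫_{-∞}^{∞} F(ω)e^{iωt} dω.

F(ω) = \begin{cases} \frac{\pi \left(4 - \left|{\omega}\right|\right)}{2} & \text{for}\: \omega > -4 \wedge \omega < 4 \\0 & \text{otherwise} \end{cases}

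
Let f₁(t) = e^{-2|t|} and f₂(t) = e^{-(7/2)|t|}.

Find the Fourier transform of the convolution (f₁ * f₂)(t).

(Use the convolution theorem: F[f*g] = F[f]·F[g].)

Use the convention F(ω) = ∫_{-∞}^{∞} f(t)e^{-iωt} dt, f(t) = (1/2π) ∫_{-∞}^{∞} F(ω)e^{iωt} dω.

F[f₁*f₂](ω) = \frac{112}{\left(\omega^{2} + 4\right) \left(4 \omega^{2} + 49\right)}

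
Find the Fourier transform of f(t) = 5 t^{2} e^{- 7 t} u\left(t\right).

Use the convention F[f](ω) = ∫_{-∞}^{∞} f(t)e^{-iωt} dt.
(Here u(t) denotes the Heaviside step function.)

F(ω) = \frac{10}{\left(i \omega + 7\right)^{3}}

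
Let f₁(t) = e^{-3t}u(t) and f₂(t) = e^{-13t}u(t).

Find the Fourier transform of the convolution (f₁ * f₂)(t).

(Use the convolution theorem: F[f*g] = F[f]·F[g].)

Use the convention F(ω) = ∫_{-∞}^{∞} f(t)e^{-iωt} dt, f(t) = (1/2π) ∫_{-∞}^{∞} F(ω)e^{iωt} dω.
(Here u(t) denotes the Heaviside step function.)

F[f₁*f₂](ω) = \frac{1}{\left(i \omega + 3\right) \left(i \omega + 13\right)}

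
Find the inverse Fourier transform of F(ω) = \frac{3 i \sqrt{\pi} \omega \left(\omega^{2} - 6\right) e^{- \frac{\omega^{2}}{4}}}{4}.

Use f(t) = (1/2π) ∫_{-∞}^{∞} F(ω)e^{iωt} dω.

f(t) = 6 t^{3} e^{- t^{2}}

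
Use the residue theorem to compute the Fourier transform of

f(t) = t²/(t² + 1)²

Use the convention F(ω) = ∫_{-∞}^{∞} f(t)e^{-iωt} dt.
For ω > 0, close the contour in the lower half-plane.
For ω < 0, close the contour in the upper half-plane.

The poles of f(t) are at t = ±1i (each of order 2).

Let g(z) = f(z)e^{-iωz}; for large |z| the factor e^{-iωz} decays in the lower half-plane when ω > 0 and in the upper half-plane when ω < 0.

Case ω > 0 (lower half-plane, clockwise contour ⇒ F(ω) = -2πi·ΣRes):
  Res_{z = - i} g(z) = \frac{i \left(1 - \omega\right) e^{- \omega}}{4} (pole of order 2)
  F(ω) = -2πi·ΣRes = \frac{\pi \left(1 - \omega\right) e^{- \omega}}{2}

Case ω < 0 (upper half-plane, counterclockwise contour ⇒ F(ω) = +2πi·ΣRes):
  Res_{z = i} g(z) = \frac{i \left(- \omega - 1\right) e^{\omega}}{4} (pole of order 2)
  F(ω) = 2πi·ΣRes = \frac{\pi \left(\omega + 1\right) e^{\omega}}{2}

Both cases combine into a single formula in |ω|:

F(ω) = \frac{\pi \left(1 - \left|{\omega}\right|\right) e^{- \left|{\omega}\right|}}{2}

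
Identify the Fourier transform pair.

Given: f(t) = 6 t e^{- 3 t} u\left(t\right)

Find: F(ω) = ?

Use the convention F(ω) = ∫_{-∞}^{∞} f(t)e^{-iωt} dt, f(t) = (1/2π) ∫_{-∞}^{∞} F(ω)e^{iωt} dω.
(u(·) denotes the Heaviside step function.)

F(ω) = \frac{6}{\left(i \omega + 3\right)^{2}}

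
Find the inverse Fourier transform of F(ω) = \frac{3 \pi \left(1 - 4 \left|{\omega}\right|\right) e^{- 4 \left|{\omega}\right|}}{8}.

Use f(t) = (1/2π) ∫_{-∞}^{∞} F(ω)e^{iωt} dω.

f(t) = \frac{3 t^{2}}{\left(t^{2} + 16\right)^{2}}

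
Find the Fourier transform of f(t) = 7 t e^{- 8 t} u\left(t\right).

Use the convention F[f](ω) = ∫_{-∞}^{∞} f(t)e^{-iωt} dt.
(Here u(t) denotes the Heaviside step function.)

F(ω) = \frac{7}{\left(i \omega + 8\right)^{2}}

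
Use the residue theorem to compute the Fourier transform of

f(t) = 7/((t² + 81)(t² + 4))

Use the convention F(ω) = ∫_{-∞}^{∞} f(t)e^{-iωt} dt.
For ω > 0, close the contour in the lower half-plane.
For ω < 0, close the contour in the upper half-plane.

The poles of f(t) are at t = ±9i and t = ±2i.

Let g(z) = f(z)e^{-iωz}; for large |z| the factor e^{-iωz} decays in the lower half-plane when ω > 0 and in the upper half-plane when ω < 0.

Case ω > 0 (lower half-plane, clockwise contour ⇒ F(ω) = -2πi·ΣRes):
  Res_{z = - 9 i} g(z) = - \frac{i e^{- 9 \omega}}{198}
  Res_{z = - 2 i} g(z) = \frac{i e^{- 2 \omega}}{44}
  F(ω) = -2πi·ΣRes = \frac{\pi \left(9 e^{7 \omega} - 2\right) e^{- 9 \omega}}{198}

Case ω < 0 (upper half-plane, counterclockwise contour ⇒ F(ω) = +2πi·ΣRes):
  Res_{z = 9 i} g(z) = \frac{i e^{9 \omega}}{198}
  Res_{z = 2 i} g(z) = - \frac{i e^{2 \omega}}{44}
  F(ω) = 2πi·ΣRes = \frac{\pi \left(9 - 2 e^{7 \omega}\right) e^{2 \omega}}{198}

Both cases combine into a single formula in |ω|:

F(ω) = \frac{\pi \left(9 e^{7 \left|{\omega}\right|} - 2\right) e^{- 9 \left|{\omega}\right|}}{198}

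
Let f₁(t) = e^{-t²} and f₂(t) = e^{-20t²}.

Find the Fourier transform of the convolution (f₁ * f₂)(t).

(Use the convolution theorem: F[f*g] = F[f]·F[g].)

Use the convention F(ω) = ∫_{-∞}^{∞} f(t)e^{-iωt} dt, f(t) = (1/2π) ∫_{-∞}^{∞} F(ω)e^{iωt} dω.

F[f₁*f₂](ω) = \frac{\sqrt{5} \pi e^{- \frac{21 \omega^{2}}{80}}}{10}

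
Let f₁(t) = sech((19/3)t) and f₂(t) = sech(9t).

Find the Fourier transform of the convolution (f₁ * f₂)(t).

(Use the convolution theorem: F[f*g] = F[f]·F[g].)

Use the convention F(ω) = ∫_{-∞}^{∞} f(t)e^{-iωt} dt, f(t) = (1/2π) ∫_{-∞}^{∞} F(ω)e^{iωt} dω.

F[f₁*f₂](ω) = \frac{\pi^{2}}{57 \cosh{\left(\frac{\pi \omega}{18} \right)} \cosh{\left(\frac{3 \pi \omega}{38} \right)}}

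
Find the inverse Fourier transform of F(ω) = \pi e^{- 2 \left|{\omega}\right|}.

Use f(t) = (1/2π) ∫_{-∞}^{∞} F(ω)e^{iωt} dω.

f(t) = \frac{2}{t^{2} + 4}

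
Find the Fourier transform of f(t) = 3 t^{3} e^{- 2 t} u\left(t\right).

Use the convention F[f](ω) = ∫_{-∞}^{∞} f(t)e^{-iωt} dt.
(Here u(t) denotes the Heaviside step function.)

F(ω) = \frac{18}{\left(i \omega + 2\right)^{4}}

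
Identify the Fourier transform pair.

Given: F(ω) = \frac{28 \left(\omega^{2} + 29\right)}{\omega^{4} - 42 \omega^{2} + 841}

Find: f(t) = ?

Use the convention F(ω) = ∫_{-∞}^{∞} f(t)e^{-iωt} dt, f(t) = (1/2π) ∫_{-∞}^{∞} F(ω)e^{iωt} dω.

f(t) = 7 e^{- 2 \left|{t}\right|} \cos{\left(5 t \right)}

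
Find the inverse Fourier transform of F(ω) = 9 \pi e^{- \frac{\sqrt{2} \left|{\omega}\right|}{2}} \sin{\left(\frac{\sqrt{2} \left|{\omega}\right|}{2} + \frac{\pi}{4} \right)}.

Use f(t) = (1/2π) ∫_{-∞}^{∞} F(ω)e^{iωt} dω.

f(t) = \frac{9}{t^{4} + 1}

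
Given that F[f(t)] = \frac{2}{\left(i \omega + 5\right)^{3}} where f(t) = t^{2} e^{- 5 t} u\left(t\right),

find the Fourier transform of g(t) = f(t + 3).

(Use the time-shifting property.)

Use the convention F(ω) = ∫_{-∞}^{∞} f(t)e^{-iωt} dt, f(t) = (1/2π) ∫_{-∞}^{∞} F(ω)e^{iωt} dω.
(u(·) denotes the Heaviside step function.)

F[g](ω) = \frac{2 e^{3 i \omega}}{\left(i \omega + 5\right)^{3}}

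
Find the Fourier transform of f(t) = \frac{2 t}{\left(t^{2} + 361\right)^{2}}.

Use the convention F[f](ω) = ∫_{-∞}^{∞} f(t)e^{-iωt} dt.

F(ω) = - \frac{i \pi \omega e^{- 19 \left|{\omega}\right|}}{19}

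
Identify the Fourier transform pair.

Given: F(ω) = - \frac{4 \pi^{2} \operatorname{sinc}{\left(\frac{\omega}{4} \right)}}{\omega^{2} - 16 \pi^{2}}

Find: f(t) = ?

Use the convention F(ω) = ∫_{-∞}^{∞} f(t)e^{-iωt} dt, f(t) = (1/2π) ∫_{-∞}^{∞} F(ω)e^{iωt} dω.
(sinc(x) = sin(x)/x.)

f(t) = \begin{cases} \cos^{2}{\left(2 \pi t \right)} & \text{for}\: \left|{t}\right| < \frac{1}{4} \\0 & \text{otherwise} \end{cases}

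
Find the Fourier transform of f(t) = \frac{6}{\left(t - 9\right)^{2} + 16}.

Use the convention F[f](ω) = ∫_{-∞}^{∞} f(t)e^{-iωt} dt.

F(ω) = \frac{3 \pi e^{- 9 i \omega - 4 \left|{\omega}\right|}}{2}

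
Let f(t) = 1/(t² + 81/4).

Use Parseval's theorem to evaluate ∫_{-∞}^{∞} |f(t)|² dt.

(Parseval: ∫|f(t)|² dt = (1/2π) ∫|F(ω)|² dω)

∫|f(t)|² dt = \frac{4 \pi}{729}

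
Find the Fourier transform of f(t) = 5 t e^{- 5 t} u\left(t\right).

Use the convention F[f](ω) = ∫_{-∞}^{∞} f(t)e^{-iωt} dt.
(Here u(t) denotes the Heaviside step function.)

F(ω) = \frac{5}{\left(i \omega + 5\right)^{2}}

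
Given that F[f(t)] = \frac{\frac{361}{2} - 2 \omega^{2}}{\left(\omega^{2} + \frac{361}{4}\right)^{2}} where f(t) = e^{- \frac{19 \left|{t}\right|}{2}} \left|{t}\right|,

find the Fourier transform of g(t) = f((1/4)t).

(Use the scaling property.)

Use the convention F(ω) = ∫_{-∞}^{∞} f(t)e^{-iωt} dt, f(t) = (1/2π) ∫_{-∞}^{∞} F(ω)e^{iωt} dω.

F[g](ω) = \frac{32 \left(361 - 64 \omega^{2}\right)}{\left(64 \omega^{2} + 361\right)^{2}}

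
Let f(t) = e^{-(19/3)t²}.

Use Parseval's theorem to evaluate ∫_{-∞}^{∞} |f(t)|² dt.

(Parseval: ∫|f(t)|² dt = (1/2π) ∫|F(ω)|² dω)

∫|f(t)|² dt = \frac{\sqrt{114} \sqrt{\pi}}{38}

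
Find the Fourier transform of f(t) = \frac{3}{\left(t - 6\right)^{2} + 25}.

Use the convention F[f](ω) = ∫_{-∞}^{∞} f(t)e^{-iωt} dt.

F(ω) = \frac{3 \pi e^{- 6 i \omega - 5 \left|{\omega}\right|}}{5}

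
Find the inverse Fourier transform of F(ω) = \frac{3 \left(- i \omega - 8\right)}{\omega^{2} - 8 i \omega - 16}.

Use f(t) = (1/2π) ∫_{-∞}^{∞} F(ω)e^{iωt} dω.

f(t) = 3 \left(4 t + 1\right) e^{- 4 t} u\left(t\right)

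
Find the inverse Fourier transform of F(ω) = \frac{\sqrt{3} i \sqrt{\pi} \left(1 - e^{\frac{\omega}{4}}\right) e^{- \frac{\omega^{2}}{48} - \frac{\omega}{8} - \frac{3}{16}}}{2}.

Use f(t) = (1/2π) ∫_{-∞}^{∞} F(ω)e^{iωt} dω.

f(t) = 6 e^{- 12 t^{2}} \sin{\left(3 t \right)}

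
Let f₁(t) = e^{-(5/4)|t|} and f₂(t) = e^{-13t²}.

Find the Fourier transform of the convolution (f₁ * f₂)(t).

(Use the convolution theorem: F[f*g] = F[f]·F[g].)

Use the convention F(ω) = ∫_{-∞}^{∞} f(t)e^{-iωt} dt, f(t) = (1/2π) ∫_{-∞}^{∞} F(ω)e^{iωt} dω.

F[f₁*f₂](ω) = \frac{40 \sqrt{13} \sqrt{\pi} e^{- \frac{\omega^{2}}{52}}}{13 \left(16 \omega^{2} + 25\right)}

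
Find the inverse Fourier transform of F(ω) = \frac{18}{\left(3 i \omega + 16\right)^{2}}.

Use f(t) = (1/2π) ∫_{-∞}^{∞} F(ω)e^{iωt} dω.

f(t) = 2 t e^{- \frac{16 t}{3}} u\left(t\right)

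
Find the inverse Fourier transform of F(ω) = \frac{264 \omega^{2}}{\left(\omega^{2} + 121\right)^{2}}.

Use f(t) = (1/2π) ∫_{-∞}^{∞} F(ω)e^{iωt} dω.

f(t) = 6 \left(1 - 11 \left|{t}\right|\right) e^{- 11 \left|{t}\right|}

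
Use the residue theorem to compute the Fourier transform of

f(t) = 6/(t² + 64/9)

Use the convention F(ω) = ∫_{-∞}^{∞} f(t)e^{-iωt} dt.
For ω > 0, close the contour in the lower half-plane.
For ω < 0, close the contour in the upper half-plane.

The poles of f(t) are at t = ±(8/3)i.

Let g(z) = f(z)e^{-iωz}; for large |z| the factor e^{-iωz} decays in the lower half-plane when ω > 0 and in the upper half-plane when ω < 0.

Case ω > 0 (lower half-plane, clockwise contour ⇒ F(ω) = -2πi·ΣRes):
  Res_{z = - \frac{8 i}{3}} g(z) = \frac{9 i e^{- \frac{8 \omega}{3}}}{8}
  F(ω) = -2πi·ΣRes = \frac{9 \pi e^{- \frac{8 \omega}{3}}}{4}

Case ω < 0 (upper half-plane, counterclockwise contour ⇒ F(ω) = +2πi·ΣRes):
  Res_{z = \frac{8 i}{3}} g(z) = - \frac{9 i e^{\frac{8 \omega}{3}}}{8}
  F(ω) = 2πi·ΣRes = \frac{9 \pi e^{\frac{8 \omega}{3}}}{4}

Both cases combine into a single formula in |ω|:

F(ω) = \frac{9 \pi e^{- \frac{8 \left|{\omega}\right|}{3}}}{4}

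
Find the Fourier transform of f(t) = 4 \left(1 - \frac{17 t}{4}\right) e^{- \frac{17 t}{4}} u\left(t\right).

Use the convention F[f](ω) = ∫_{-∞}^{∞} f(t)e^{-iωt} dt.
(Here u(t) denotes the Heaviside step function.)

F(ω) = \frac{64 i \omega}{- 16 \omega^{2} + 136 i \omega + 289}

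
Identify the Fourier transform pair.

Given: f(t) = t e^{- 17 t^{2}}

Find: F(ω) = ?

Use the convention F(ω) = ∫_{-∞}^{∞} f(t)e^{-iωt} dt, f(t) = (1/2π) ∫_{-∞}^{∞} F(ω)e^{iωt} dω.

F(ω) = - \frac{\sqrt{17} i \sqrt{\pi} \omega e^{- \frac{\omega^{2}}{68}}}{578}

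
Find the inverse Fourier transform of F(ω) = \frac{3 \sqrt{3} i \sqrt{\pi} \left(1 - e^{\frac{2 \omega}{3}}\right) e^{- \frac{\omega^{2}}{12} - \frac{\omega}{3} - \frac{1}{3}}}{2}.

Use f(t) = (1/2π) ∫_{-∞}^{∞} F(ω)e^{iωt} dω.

f(t) = 9 e^{- 3 t^{2}} \sin{\left(2 t \right)}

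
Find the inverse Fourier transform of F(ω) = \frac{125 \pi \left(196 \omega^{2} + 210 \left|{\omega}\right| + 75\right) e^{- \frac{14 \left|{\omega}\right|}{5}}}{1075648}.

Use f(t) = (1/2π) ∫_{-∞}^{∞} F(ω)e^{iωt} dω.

f(t) = \frac{4}{\left(t^{2} + \frac{196}{25}\right)^{3}}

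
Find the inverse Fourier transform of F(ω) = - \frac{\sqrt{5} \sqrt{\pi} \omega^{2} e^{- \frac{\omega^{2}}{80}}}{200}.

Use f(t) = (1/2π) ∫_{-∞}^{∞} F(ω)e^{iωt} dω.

f(t) = \left(80 t^{2} - 2\right) e^{- 20 t^{2}}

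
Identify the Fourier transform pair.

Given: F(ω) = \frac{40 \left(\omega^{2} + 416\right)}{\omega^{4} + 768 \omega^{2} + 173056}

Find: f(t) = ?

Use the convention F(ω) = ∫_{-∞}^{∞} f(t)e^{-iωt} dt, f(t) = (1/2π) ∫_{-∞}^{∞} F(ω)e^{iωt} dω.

f(t) = e^{- 20 \left|{t}\right|} \cos{\left(4 t \right)}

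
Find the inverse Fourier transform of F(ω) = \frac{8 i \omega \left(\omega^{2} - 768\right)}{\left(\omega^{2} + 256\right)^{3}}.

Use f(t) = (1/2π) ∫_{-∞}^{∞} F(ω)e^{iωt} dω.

f(t) = 2 t e^{- 16 \left|{t}\right|} \left|{t}\right|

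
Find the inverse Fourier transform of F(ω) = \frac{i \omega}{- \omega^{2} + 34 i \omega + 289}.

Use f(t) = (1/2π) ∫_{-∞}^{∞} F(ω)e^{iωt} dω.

f(t) = \left(1 - 17 t\right) e^{- 17 t} u\left(t\right)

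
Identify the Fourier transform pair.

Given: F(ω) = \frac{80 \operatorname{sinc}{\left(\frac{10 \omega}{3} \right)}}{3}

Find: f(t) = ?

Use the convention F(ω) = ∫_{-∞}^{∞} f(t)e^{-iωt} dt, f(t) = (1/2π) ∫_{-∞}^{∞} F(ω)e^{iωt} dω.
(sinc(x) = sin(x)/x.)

f(t) = 4 \left(\begin{cases} 1 & \text{for}\: \left|{t}\right| < \frac{10}{3} \\0 & \text{otherwise} \end{cases}\right)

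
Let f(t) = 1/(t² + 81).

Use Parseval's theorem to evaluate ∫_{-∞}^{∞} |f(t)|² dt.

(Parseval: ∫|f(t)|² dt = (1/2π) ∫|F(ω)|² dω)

∫|f(t)|² dt = \frac{\pi}{1458}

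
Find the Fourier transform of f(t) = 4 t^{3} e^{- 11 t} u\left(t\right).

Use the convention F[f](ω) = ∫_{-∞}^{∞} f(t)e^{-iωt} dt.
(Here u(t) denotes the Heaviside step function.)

F(ω) = \frac{24}{\left(i \omega + 11\right)^{4}}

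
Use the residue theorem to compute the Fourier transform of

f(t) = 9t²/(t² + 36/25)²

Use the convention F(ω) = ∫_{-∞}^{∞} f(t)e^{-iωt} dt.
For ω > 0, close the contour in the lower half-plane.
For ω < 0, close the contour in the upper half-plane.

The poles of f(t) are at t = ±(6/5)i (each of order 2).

Let g(z) = f(z)e^{-iωz}; for large |z| the factor e^{-iωz} decays in the lower half-plane when ω > 0 and in the upper half-plane when ω < 0.

Case ω > 0 (lower half-plane, clockwise contour ⇒ F(ω) = -2πi·ΣRes):
  Res_{z = - \frac{6 i}{5}} g(z) = \frac{3 i \left(5 - 6 \omega\right) e^{- \frac{6 \omega}{5}}}{8} (pole of order 2)
  F(ω) = -2πi·ΣRes = \frac{3 \pi \left(5 - 6 \omega\right) e^{- \frac{6 \omega}{5}}}{4}

Case ω < 0 (upper half-plane, counterclockwise contour ⇒ F(ω) = +2πi·ΣRes):
  Res_{z = \frac{6 i}{5}} g(z) = \frac{3 i \left(- 6 \omega - 5\right) e^{\frac{6 \omega}{5}}}{8} (pole of order 2)
  F(ω) = 2πi·ΣRes = \frac{3 \pi \left(6 \omega + 5\right) e^{\frac{6 \omega}{5}}}{4}

Both cases combine into a single formula in |ω|:

F(ω) = \frac{3 \pi \left(5 - 6 \left|{\omega}\right|\right) e^{- \frac{6 \left|{\omega}\right|}{5}}}{4}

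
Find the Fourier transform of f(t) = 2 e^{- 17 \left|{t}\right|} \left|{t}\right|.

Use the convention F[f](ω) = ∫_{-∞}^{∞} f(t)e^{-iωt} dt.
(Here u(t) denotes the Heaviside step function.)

F(ω) = \frac{4 \left(289 - \omega^{2}\right)}{\left(\omega^{2} + 289\right)^{2}}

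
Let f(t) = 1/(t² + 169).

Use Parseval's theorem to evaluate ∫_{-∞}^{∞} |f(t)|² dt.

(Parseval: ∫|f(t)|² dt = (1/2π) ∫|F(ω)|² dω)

∫|f(t)|² dt = \frac{\pi}{4394}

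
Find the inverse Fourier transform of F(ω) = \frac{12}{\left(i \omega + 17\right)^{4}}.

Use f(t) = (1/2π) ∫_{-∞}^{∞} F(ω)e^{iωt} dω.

f(t) = 2 t^{3} e^{- 17 t} u\left(t\right)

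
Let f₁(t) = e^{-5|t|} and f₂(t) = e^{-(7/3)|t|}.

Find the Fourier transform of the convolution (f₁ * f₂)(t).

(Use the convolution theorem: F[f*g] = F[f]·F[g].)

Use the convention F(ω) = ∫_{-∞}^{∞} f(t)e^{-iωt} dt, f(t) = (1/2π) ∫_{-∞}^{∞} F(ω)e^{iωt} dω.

F[f₁*f₂](ω) = \frac{420}{\left(\omega^{2} + 25\right) \left(9 \omega^{2} + 49\right)}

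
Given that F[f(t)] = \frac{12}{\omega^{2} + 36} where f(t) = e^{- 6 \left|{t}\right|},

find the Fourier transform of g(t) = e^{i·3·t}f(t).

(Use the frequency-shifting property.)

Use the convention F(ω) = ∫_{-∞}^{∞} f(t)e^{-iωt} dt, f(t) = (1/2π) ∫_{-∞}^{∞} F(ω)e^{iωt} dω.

F[g](ω) = \frac{12}{\left(\omega - 3\right)^{2} + 36}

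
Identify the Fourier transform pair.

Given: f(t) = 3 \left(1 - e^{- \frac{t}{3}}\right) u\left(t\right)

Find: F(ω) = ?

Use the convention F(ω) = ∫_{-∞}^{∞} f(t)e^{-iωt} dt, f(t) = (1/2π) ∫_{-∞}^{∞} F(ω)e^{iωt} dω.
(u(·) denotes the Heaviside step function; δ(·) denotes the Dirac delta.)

F(ω) = 3 \pi \delta\left(\omega\right) - \frac{i}{\omega \left(i \omega + \frac{1}{3}\right)}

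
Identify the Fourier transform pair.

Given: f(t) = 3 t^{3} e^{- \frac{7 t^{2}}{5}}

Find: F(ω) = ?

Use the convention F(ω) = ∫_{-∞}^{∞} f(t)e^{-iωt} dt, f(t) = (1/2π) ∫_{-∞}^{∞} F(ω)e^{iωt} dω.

F(ω) = \frac{75 \sqrt{35} i \sqrt{\pi} \omega \left(5 \omega^{2} - 42\right) e^{- \frac{5 \omega^{2}}{28}}}{19208}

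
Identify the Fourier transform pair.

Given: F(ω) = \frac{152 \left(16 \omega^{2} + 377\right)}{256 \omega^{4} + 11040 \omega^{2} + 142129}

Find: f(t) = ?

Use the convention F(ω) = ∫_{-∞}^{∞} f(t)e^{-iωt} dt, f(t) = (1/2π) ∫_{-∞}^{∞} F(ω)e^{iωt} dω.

f(t) = e^{- \frac{19 \left|{t}\right|}{4}} \cos{\left(\left|{t}\right| \right)}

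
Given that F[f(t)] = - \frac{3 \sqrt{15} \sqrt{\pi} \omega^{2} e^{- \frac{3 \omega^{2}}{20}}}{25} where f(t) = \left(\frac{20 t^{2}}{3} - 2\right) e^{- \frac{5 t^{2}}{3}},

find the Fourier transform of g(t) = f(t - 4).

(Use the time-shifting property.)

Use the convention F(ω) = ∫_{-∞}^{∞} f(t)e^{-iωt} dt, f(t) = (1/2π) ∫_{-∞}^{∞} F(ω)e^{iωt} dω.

F[g](ω) = - \frac{3 \sqrt{15} \sqrt{\pi} \omega^{2} e^{- \frac{\omega \left(3 \omega + 80 i\right)}{20}}}{25}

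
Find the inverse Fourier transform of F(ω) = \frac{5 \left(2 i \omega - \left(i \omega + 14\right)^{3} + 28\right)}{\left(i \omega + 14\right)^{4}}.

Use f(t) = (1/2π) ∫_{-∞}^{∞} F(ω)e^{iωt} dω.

f(t) = 5 \left(t^{2} - 1\right) e^{- 14 t} u\left(t\right)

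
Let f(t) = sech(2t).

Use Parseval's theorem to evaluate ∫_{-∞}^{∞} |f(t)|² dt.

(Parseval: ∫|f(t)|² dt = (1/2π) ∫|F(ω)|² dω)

∫|f(t)|² dt = 1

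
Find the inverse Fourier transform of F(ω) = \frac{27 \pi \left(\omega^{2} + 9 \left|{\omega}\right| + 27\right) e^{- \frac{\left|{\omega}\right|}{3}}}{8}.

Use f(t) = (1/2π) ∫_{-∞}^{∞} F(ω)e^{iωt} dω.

f(t) = \frac{1}{\left(t^{2} + \frac{1}{9}\right)^{3}}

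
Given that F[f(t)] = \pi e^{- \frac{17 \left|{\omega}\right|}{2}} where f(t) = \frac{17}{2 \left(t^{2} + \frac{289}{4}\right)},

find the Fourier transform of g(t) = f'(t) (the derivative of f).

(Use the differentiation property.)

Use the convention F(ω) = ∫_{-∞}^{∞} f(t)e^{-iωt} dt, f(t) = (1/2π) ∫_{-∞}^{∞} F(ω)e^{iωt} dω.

F[g](ω) = i \pi \omega e^{- \frac{17 \left|{\omega}\right|}{2}}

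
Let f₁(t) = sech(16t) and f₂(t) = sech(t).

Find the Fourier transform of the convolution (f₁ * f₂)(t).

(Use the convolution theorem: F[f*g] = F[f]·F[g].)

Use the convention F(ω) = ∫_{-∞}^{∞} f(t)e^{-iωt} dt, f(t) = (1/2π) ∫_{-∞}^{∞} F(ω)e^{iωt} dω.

F[f₁*f₂](ω) = \frac{\pi^{2}}{16 \cosh{\left(\frac{\pi \omega}{32} \right)} \cosh{\left(\frac{\pi \omega}{2} \right)}}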